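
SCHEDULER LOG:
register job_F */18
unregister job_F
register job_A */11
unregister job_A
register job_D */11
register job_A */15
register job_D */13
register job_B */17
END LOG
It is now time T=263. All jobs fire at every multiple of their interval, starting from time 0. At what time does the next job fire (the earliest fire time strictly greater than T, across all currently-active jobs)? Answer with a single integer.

Op 1: register job_F */18 -> active={job_F:*/18}
Op 2: unregister job_F -> active={}
Op 3: register job_A */11 -> active={job_A:*/11}
Op 4: unregister job_A -> active={}
Op 5: register job_D */11 -> active={job_D:*/11}
Op 6: register job_A */15 -> active={job_A:*/15, job_D:*/11}
Op 7: register job_D */13 -> active={job_A:*/15, job_D:*/13}
Op 8: register job_B */17 -> active={job_A:*/15, job_B:*/17, job_D:*/13}
  job_A: interval 15, next fire after T=263 is 270
  job_B: interval 17, next fire after T=263 is 272
  job_D: interval 13, next fire after T=263 is 273
Earliest fire time = 270 (job job_A)

Answer: 270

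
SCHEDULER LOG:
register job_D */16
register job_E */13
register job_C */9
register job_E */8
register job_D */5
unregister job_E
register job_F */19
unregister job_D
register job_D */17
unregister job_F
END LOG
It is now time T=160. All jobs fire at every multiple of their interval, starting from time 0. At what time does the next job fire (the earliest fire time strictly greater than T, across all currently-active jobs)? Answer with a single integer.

Answer: 162

Derivation:
Op 1: register job_D */16 -> active={job_D:*/16}
Op 2: register job_E */13 -> active={job_D:*/16, job_E:*/13}
Op 3: register job_C */9 -> active={job_C:*/9, job_D:*/16, job_E:*/13}
Op 4: register job_E */8 -> active={job_C:*/9, job_D:*/16, job_E:*/8}
Op 5: register job_D */5 -> active={job_C:*/9, job_D:*/5, job_E:*/8}
Op 6: unregister job_E -> active={job_C:*/9, job_D:*/5}
Op 7: register job_F */19 -> active={job_C:*/9, job_D:*/5, job_F:*/19}
Op 8: unregister job_D -> active={job_C:*/9, job_F:*/19}
Op 9: register job_D */17 -> active={job_C:*/9, job_D:*/17, job_F:*/19}
Op 10: unregister job_F -> active={job_C:*/9, job_D:*/17}
  job_C: interval 9, next fire after T=160 is 162
  job_D: interval 17, next fire after T=160 is 170
Earliest fire time = 162 (job job_C)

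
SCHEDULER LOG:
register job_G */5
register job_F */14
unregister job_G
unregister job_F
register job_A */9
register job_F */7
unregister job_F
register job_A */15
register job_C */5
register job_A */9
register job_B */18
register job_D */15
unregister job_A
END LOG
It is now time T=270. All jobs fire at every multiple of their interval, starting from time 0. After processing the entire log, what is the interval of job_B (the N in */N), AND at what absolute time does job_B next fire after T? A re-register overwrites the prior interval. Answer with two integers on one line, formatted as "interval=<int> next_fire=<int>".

Answer: interval=18 next_fire=288

Derivation:
Op 1: register job_G */5 -> active={job_G:*/5}
Op 2: register job_F */14 -> active={job_F:*/14, job_G:*/5}
Op 3: unregister job_G -> active={job_F:*/14}
Op 4: unregister job_F -> active={}
Op 5: register job_A */9 -> active={job_A:*/9}
Op 6: register job_F */7 -> active={job_A:*/9, job_F:*/7}
Op 7: unregister job_F -> active={job_A:*/9}
Op 8: register job_A */15 -> active={job_A:*/15}
Op 9: register job_C */5 -> active={job_A:*/15, job_C:*/5}
Op 10: register job_A */9 -> active={job_A:*/9, job_C:*/5}
Op 11: register job_B */18 -> active={job_A:*/9, job_B:*/18, job_C:*/5}
Op 12: register job_D */15 -> active={job_A:*/9, job_B:*/18, job_C:*/5, job_D:*/15}
Op 13: unregister job_A -> active={job_B:*/18, job_C:*/5, job_D:*/15}
Final interval of job_B = 18
Next fire of job_B after T=270: (270//18+1)*18 = 288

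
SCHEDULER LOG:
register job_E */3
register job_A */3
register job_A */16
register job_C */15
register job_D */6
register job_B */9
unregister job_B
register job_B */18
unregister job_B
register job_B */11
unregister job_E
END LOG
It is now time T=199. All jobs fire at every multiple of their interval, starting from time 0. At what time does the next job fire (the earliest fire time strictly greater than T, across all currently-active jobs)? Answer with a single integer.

Op 1: register job_E */3 -> active={job_E:*/3}
Op 2: register job_A */3 -> active={job_A:*/3, job_E:*/3}
Op 3: register job_A */16 -> active={job_A:*/16, job_E:*/3}
Op 4: register job_C */15 -> active={job_A:*/16, job_C:*/15, job_E:*/3}
Op 5: register job_D */6 -> active={job_A:*/16, job_C:*/15, job_D:*/6, job_E:*/3}
Op 6: register job_B */9 -> active={job_A:*/16, job_B:*/9, job_C:*/15, job_D:*/6, job_E:*/3}
Op 7: unregister job_B -> active={job_A:*/16, job_C:*/15, job_D:*/6, job_E:*/3}
Op 8: register job_B */18 -> active={job_A:*/16, job_B:*/18, job_C:*/15, job_D:*/6, job_E:*/3}
Op 9: unregister job_B -> active={job_A:*/16, job_C:*/15, job_D:*/6, job_E:*/3}
Op 10: register job_B */11 -> active={job_A:*/16, job_B:*/11, job_C:*/15, job_D:*/6, job_E:*/3}
Op 11: unregister job_E -> active={job_A:*/16, job_B:*/11, job_C:*/15, job_D:*/6}
  job_A: interval 16, next fire after T=199 is 208
  job_B: interval 11, next fire after T=199 is 209
  job_C: interval 15, next fire after T=199 is 210
  job_D: interval 6, next fire after T=199 is 204
Earliest fire time = 204 (job job_D)

Answer: 204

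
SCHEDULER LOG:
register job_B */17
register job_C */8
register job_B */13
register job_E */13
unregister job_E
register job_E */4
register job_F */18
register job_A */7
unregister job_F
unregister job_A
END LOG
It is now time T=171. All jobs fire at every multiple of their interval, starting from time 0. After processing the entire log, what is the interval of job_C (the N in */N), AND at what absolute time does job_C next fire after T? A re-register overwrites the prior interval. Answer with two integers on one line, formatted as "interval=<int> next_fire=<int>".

Op 1: register job_B */17 -> active={job_B:*/17}
Op 2: register job_C */8 -> active={job_B:*/17, job_C:*/8}
Op 3: register job_B */13 -> active={job_B:*/13, job_C:*/8}
Op 4: register job_E */13 -> active={job_B:*/13, job_C:*/8, job_E:*/13}
Op 5: unregister job_E -> active={job_B:*/13, job_C:*/8}
Op 6: register job_E */4 -> active={job_B:*/13, job_C:*/8, job_E:*/4}
Op 7: register job_F */18 -> active={job_B:*/13, job_C:*/8, job_E:*/4, job_F:*/18}
Op 8: register job_A */7 -> active={job_A:*/7, job_B:*/13, job_C:*/8, job_E:*/4, job_F:*/18}
Op 9: unregister job_F -> active={job_A:*/7, job_B:*/13, job_C:*/8, job_E:*/4}
Op 10: unregister job_A -> active={job_B:*/13, job_C:*/8, job_E:*/4}
Final interval of job_C = 8
Next fire of job_C after T=171: (171//8+1)*8 = 176

Answer: interval=8 next_fire=176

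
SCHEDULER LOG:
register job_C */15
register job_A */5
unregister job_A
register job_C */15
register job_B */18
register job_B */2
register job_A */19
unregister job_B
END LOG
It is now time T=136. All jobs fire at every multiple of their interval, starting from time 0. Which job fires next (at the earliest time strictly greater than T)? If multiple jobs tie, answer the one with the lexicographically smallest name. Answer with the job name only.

Op 1: register job_C */15 -> active={job_C:*/15}
Op 2: register job_A */5 -> active={job_A:*/5, job_C:*/15}
Op 3: unregister job_A -> active={job_C:*/15}
Op 4: register job_C */15 -> active={job_C:*/15}
Op 5: register job_B */18 -> active={job_B:*/18, job_C:*/15}
Op 6: register job_B */2 -> active={job_B:*/2, job_C:*/15}
Op 7: register job_A */19 -> active={job_A:*/19, job_B:*/2, job_C:*/15}
Op 8: unregister job_B -> active={job_A:*/19, job_C:*/15}
  job_A: interval 19, next fire after T=136 is 152
  job_C: interval 15, next fire after T=136 is 150
Earliest = 150, winner (lex tiebreak) = job_C

Answer: job_C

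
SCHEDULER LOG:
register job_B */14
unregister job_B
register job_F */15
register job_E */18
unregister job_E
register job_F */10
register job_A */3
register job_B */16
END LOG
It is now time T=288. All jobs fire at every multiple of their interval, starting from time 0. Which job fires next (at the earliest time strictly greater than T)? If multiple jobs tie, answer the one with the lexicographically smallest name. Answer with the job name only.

Answer: job_F

Derivation:
Op 1: register job_B */14 -> active={job_B:*/14}
Op 2: unregister job_B -> active={}
Op 3: register job_F */15 -> active={job_F:*/15}
Op 4: register job_E */18 -> active={job_E:*/18, job_F:*/15}
Op 5: unregister job_E -> active={job_F:*/15}
Op 6: register job_F */10 -> active={job_F:*/10}
Op 7: register job_A */3 -> active={job_A:*/3, job_F:*/10}
Op 8: register job_B */16 -> active={job_A:*/3, job_B:*/16, job_F:*/10}
  job_A: interval 3, next fire after T=288 is 291
  job_B: interval 16, next fire after T=288 is 304
  job_F: interval 10, next fire after T=288 is 290
Earliest = 290, winner (lex tiebreak) = job_F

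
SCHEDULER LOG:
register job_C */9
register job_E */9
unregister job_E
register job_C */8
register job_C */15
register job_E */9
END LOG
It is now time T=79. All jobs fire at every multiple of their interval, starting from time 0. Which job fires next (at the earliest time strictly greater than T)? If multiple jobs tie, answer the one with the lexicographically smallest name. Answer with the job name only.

Op 1: register job_C */9 -> active={job_C:*/9}
Op 2: register job_E */9 -> active={job_C:*/9, job_E:*/9}
Op 3: unregister job_E -> active={job_C:*/9}
Op 4: register job_C */8 -> active={job_C:*/8}
Op 5: register job_C */15 -> active={job_C:*/15}
Op 6: register job_E */9 -> active={job_C:*/15, job_E:*/9}
  job_C: interval 15, next fire after T=79 is 90
  job_E: interval 9, next fire after T=79 is 81
Earliest = 81, winner (lex tiebreak) = job_E

Answer: job_E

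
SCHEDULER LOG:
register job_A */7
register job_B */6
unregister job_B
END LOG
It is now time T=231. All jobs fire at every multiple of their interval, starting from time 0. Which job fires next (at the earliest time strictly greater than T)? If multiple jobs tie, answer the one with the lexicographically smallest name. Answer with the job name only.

Op 1: register job_A */7 -> active={job_A:*/7}
Op 2: register job_B */6 -> active={job_A:*/7, job_B:*/6}
Op 3: unregister job_B -> active={job_A:*/7}
  job_A: interval 7, next fire after T=231 is 238
Earliest = 238, winner (lex tiebreak) = job_A

Answer: job_A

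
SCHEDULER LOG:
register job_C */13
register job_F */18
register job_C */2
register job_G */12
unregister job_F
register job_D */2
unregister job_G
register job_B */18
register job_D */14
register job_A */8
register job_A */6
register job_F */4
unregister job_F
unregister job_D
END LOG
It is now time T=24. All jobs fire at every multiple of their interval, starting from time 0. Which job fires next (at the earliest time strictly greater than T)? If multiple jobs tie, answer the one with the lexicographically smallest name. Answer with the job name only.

Answer: job_C

Derivation:
Op 1: register job_C */13 -> active={job_C:*/13}
Op 2: register job_F */18 -> active={job_C:*/13, job_F:*/18}
Op 3: register job_C */2 -> active={job_C:*/2, job_F:*/18}
Op 4: register job_G */12 -> active={job_C:*/2, job_F:*/18, job_G:*/12}
Op 5: unregister job_F -> active={job_C:*/2, job_G:*/12}
Op 6: register job_D */2 -> active={job_C:*/2, job_D:*/2, job_G:*/12}
Op 7: unregister job_G -> active={job_C:*/2, job_D:*/2}
Op 8: register job_B */18 -> active={job_B:*/18, job_C:*/2, job_D:*/2}
Op 9: register job_D */14 -> active={job_B:*/18, job_C:*/2, job_D:*/14}
Op 10: register job_A */8 -> active={job_A:*/8, job_B:*/18, job_C:*/2, job_D:*/14}
Op 11: register job_A */6 -> active={job_A:*/6, job_B:*/18, job_C:*/2, job_D:*/14}
Op 12: register job_F */4 -> active={job_A:*/6, job_B:*/18, job_C:*/2, job_D:*/14, job_F:*/4}
Op 13: unregister job_F -> active={job_A:*/6, job_B:*/18, job_C:*/2, job_D:*/14}
Op 14: unregister job_D -> active={job_A:*/6, job_B:*/18, job_C:*/2}
  job_A: interval 6, next fire after T=24 is 30
  job_B: interval 18, next fire after T=24 is 36
  job_C: interval 2, next fire after T=24 is 26
Earliest = 26, winner (lex tiebreak) = job_C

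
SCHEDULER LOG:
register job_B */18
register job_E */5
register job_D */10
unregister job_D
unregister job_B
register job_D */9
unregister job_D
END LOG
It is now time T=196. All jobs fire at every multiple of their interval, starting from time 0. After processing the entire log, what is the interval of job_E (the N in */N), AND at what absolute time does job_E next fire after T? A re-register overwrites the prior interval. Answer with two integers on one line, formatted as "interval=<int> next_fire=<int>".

Op 1: register job_B */18 -> active={job_B:*/18}
Op 2: register job_E */5 -> active={job_B:*/18, job_E:*/5}
Op 3: register job_D */10 -> active={job_B:*/18, job_D:*/10, job_E:*/5}
Op 4: unregister job_D -> active={job_B:*/18, job_E:*/5}
Op 5: unregister job_B -> active={job_E:*/5}
Op 6: register job_D */9 -> active={job_D:*/9, job_E:*/5}
Op 7: unregister job_D -> active={job_E:*/5}
Final interval of job_E = 5
Next fire of job_E after T=196: (196//5+1)*5 = 200

Answer: interval=5 next_fire=200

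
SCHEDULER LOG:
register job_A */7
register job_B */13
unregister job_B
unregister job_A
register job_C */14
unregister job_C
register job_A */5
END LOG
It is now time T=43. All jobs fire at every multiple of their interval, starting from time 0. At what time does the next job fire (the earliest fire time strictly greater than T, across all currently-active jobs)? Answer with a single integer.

Op 1: register job_A */7 -> active={job_A:*/7}
Op 2: register job_B */13 -> active={job_A:*/7, job_B:*/13}
Op 3: unregister job_B -> active={job_A:*/7}
Op 4: unregister job_A -> active={}
Op 5: register job_C */14 -> active={job_C:*/14}
Op 6: unregister job_C -> active={}
Op 7: register job_A */5 -> active={job_A:*/5}
  job_A: interval 5, next fire after T=43 is 45
Earliest fire time = 45 (job job_A)

Answer: 45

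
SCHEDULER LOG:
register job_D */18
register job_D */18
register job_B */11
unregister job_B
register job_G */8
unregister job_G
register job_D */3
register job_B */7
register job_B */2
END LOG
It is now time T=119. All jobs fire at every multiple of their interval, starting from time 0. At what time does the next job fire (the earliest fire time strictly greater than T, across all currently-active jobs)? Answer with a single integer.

Op 1: register job_D */18 -> active={job_D:*/18}
Op 2: register job_D */18 -> active={job_D:*/18}
Op 3: register job_B */11 -> active={job_B:*/11, job_D:*/18}
Op 4: unregister job_B -> active={job_D:*/18}
Op 5: register job_G */8 -> active={job_D:*/18, job_G:*/8}
Op 6: unregister job_G -> active={job_D:*/18}
Op 7: register job_D */3 -> active={job_D:*/3}
Op 8: register job_B */7 -> active={job_B:*/7, job_D:*/3}
Op 9: register job_B */2 -> active={job_B:*/2, job_D:*/3}
  job_B: interval 2, next fire after T=119 is 120
  job_D: interval 3, next fire after T=119 is 120
Earliest fire time = 120 (job job_B)

Answer: 120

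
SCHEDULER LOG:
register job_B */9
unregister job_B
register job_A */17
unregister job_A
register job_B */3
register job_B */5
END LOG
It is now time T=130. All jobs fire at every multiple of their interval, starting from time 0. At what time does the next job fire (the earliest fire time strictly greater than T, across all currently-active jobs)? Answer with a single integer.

Op 1: register job_B */9 -> active={job_B:*/9}
Op 2: unregister job_B -> active={}
Op 3: register job_A */17 -> active={job_A:*/17}
Op 4: unregister job_A -> active={}
Op 5: register job_B */3 -> active={job_B:*/3}
Op 6: register job_B */5 -> active={job_B:*/5}
  job_B: interval 5, next fire after T=130 is 135
Earliest fire time = 135 (job job_B)

Answer: 135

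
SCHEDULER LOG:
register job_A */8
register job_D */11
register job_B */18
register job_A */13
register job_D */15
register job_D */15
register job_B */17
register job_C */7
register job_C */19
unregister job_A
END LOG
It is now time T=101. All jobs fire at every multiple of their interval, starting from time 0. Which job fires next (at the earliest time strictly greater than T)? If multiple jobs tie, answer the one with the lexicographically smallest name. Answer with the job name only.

Answer: job_B

Derivation:
Op 1: register job_A */8 -> active={job_A:*/8}
Op 2: register job_D */11 -> active={job_A:*/8, job_D:*/11}
Op 3: register job_B */18 -> active={job_A:*/8, job_B:*/18, job_D:*/11}
Op 4: register job_A */13 -> active={job_A:*/13, job_B:*/18, job_D:*/11}
Op 5: register job_D */15 -> active={job_A:*/13, job_B:*/18, job_D:*/15}
Op 6: register job_D */15 -> active={job_A:*/13, job_B:*/18, job_D:*/15}
Op 7: register job_B */17 -> active={job_A:*/13, job_B:*/17, job_D:*/15}
Op 8: register job_C */7 -> active={job_A:*/13, job_B:*/17, job_C:*/7, job_D:*/15}
Op 9: register job_C */19 -> active={job_A:*/13, job_B:*/17, job_C:*/19, job_D:*/15}
Op 10: unregister job_A -> active={job_B:*/17, job_C:*/19, job_D:*/15}
  job_B: interval 17, next fire after T=101 is 102
  job_C: interval 19, next fire after T=101 is 114
  job_D: interval 15, next fire after T=101 is 105
Earliest = 102, winner (lex tiebreak) = job_B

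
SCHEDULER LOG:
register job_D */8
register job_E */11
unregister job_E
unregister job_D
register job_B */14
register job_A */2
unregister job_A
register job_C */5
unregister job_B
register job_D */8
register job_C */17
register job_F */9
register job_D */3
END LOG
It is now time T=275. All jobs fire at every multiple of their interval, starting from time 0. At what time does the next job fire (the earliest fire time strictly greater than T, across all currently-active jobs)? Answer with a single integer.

Answer: 276

Derivation:
Op 1: register job_D */8 -> active={job_D:*/8}
Op 2: register job_E */11 -> active={job_D:*/8, job_E:*/11}
Op 3: unregister job_E -> active={job_D:*/8}
Op 4: unregister job_D -> active={}
Op 5: register job_B */14 -> active={job_B:*/14}
Op 6: register job_A */2 -> active={job_A:*/2, job_B:*/14}
Op 7: unregister job_A -> active={job_B:*/14}
Op 8: register job_C */5 -> active={job_B:*/14, job_C:*/5}
Op 9: unregister job_B -> active={job_C:*/5}
Op 10: register job_D */8 -> active={job_C:*/5, job_D:*/8}
Op 11: register job_C */17 -> active={job_C:*/17, job_D:*/8}
Op 12: register job_F */9 -> active={job_C:*/17, job_D:*/8, job_F:*/9}
Op 13: register job_D */3 -> active={job_C:*/17, job_D:*/3, job_F:*/9}
  job_C: interval 17, next fire after T=275 is 289
  job_D: interval 3, next fire after T=275 is 276
  job_F: interval 9, next fire after T=275 is 279
Earliest fire time = 276 (job job_D)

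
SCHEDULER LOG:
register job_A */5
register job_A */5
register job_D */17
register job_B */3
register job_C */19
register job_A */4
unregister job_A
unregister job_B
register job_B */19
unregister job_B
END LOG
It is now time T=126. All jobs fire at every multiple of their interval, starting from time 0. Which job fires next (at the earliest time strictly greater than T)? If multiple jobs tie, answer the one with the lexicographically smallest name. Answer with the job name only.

Answer: job_C

Derivation:
Op 1: register job_A */5 -> active={job_A:*/5}
Op 2: register job_A */5 -> active={job_A:*/5}
Op 3: register job_D */17 -> active={job_A:*/5, job_D:*/17}
Op 4: register job_B */3 -> active={job_A:*/5, job_B:*/3, job_D:*/17}
Op 5: register job_C */19 -> active={job_A:*/5, job_B:*/3, job_C:*/19, job_D:*/17}
Op 6: register job_A */4 -> active={job_A:*/4, job_B:*/3, job_C:*/19, job_D:*/17}
Op 7: unregister job_A -> active={job_B:*/3, job_C:*/19, job_D:*/17}
Op 8: unregister job_B -> active={job_C:*/19, job_D:*/17}
Op 9: register job_B */19 -> active={job_B:*/19, job_C:*/19, job_D:*/17}
Op 10: unregister job_B -> active={job_C:*/19, job_D:*/17}
  job_C: interval 19, next fire after T=126 is 133
  job_D: interval 17, next fire after T=126 is 136
Earliest = 133, winner (lex tiebreak) = job_C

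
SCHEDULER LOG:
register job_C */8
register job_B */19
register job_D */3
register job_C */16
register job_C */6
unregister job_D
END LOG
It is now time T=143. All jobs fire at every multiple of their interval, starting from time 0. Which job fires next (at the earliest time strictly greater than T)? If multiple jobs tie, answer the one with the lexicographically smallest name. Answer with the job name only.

Op 1: register job_C */8 -> active={job_C:*/8}
Op 2: register job_B */19 -> active={job_B:*/19, job_C:*/8}
Op 3: register job_D */3 -> active={job_B:*/19, job_C:*/8, job_D:*/3}
Op 4: register job_C */16 -> active={job_B:*/19, job_C:*/16, job_D:*/3}
Op 5: register job_C */6 -> active={job_B:*/19, job_C:*/6, job_D:*/3}
Op 6: unregister job_D -> active={job_B:*/19, job_C:*/6}
  job_B: interval 19, next fire after T=143 is 152
  job_C: interval 6, next fire after T=143 is 144
Earliest = 144, winner (lex tiebreak) = job_C

Answer: job_C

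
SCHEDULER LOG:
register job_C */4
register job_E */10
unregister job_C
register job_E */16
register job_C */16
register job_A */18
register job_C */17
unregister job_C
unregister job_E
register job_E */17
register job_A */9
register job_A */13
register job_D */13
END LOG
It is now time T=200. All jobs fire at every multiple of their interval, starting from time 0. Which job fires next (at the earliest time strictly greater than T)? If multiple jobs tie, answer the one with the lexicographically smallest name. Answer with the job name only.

Answer: job_E

Derivation:
Op 1: register job_C */4 -> active={job_C:*/4}
Op 2: register job_E */10 -> active={job_C:*/4, job_E:*/10}
Op 3: unregister job_C -> active={job_E:*/10}
Op 4: register job_E */16 -> active={job_E:*/16}
Op 5: register job_C */16 -> active={job_C:*/16, job_E:*/16}
Op 6: register job_A */18 -> active={job_A:*/18, job_C:*/16, job_E:*/16}
Op 7: register job_C */17 -> active={job_A:*/18, job_C:*/17, job_E:*/16}
Op 8: unregister job_C -> active={job_A:*/18, job_E:*/16}
Op 9: unregister job_E -> active={job_A:*/18}
Op 10: register job_E */17 -> active={job_A:*/18, job_E:*/17}
Op 11: register job_A */9 -> active={job_A:*/9, job_E:*/17}
Op 12: register job_A */13 -> active={job_A:*/13, job_E:*/17}
Op 13: register job_D */13 -> active={job_A:*/13, job_D:*/13, job_E:*/17}
  job_A: interval 13, next fire after T=200 is 208
  job_D: interval 13, next fire after T=200 is 208
  job_E: interval 17, next fire after T=200 is 204
Earliest = 204, winner (lex tiebreak) = job_E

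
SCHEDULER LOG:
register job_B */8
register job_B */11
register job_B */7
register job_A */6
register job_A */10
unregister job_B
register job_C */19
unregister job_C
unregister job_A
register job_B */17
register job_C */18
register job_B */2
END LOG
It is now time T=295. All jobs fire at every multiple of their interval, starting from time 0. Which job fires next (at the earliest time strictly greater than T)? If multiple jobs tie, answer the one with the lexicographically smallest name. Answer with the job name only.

Op 1: register job_B */8 -> active={job_B:*/8}
Op 2: register job_B */11 -> active={job_B:*/11}
Op 3: register job_B */7 -> active={job_B:*/7}
Op 4: register job_A */6 -> active={job_A:*/6, job_B:*/7}
Op 5: register job_A */10 -> active={job_A:*/10, job_B:*/7}
Op 6: unregister job_B -> active={job_A:*/10}
Op 7: register job_C */19 -> active={job_A:*/10, job_C:*/19}
Op 8: unregister job_C -> active={job_A:*/10}
Op 9: unregister job_A -> active={}
Op 10: register job_B */17 -> active={job_B:*/17}
Op 11: register job_C */18 -> active={job_B:*/17, job_C:*/18}
Op 12: register job_B */2 -> active={job_B:*/2, job_C:*/18}
  job_B: interval 2, next fire after T=295 is 296
  job_C: interval 18, next fire after T=295 is 306
Earliest = 296, winner (lex tiebreak) = job_B

Answer: job_B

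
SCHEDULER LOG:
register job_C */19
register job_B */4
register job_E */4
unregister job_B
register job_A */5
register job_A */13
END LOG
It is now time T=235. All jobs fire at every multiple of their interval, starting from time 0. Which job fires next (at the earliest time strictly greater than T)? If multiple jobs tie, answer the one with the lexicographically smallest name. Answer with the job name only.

Op 1: register job_C */19 -> active={job_C:*/19}
Op 2: register job_B */4 -> active={job_B:*/4, job_C:*/19}
Op 3: register job_E */4 -> active={job_B:*/4, job_C:*/19, job_E:*/4}
Op 4: unregister job_B -> active={job_C:*/19, job_E:*/4}
Op 5: register job_A */5 -> active={job_A:*/5, job_C:*/19, job_E:*/4}
Op 6: register job_A */13 -> active={job_A:*/13, job_C:*/19, job_E:*/4}
  job_A: interval 13, next fire after T=235 is 247
  job_C: interval 19, next fire after T=235 is 247
  job_E: interval 4, next fire after T=235 is 236
Earliest = 236, winner (lex tiebreak) = job_E

Answer: job_E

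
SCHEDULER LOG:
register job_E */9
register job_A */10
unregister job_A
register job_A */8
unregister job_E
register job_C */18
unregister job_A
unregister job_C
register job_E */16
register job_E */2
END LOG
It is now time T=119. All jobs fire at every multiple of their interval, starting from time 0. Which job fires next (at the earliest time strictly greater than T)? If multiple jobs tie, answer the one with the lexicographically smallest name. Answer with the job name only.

Answer: job_E

Derivation:
Op 1: register job_E */9 -> active={job_E:*/9}
Op 2: register job_A */10 -> active={job_A:*/10, job_E:*/9}
Op 3: unregister job_A -> active={job_E:*/9}
Op 4: register job_A */8 -> active={job_A:*/8, job_E:*/9}
Op 5: unregister job_E -> active={job_A:*/8}
Op 6: register job_C */18 -> active={job_A:*/8, job_C:*/18}
Op 7: unregister job_A -> active={job_C:*/18}
Op 8: unregister job_C -> active={}
Op 9: register job_E */16 -> active={job_E:*/16}
Op 10: register job_E */2 -> active={job_E:*/2}
  job_E: interval 2, next fire after T=119 is 120
Earliest = 120, winner (lex tiebreak) = job_E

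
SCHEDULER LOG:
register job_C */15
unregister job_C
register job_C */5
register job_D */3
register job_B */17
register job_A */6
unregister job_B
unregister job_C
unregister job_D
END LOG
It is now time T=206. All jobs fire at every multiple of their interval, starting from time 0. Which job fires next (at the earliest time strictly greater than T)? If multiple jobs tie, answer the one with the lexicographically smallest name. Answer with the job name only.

Op 1: register job_C */15 -> active={job_C:*/15}
Op 2: unregister job_C -> active={}
Op 3: register job_C */5 -> active={job_C:*/5}
Op 4: register job_D */3 -> active={job_C:*/5, job_D:*/3}
Op 5: register job_B */17 -> active={job_B:*/17, job_C:*/5, job_D:*/3}
Op 6: register job_A */6 -> active={job_A:*/6, job_B:*/17, job_C:*/5, job_D:*/3}
Op 7: unregister job_B -> active={job_A:*/6, job_C:*/5, job_D:*/3}
Op 8: unregister job_C -> active={job_A:*/6, job_D:*/3}
Op 9: unregister job_D -> active={job_A:*/6}
  job_A: interval 6, next fire after T=206 is 210
Earliest = 210, winner (lex tiebreak) = job_A

Answer: job_A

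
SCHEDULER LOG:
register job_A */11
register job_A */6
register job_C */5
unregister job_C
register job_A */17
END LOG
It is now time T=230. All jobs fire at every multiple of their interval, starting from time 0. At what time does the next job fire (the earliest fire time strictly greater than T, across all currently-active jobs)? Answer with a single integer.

Answer: 238

Derivation:
Op 1: register job_A */11 -> active={job_A:*/11}
Op 2: register job_A */6 -> active={job_A:*/6}
Op 3: register job_C */5 -> active={job_A:*/6, job_C:*/5}
Op 4: unregister job_C -> active={job_A:*/6}
Op 5: register job_A */17 -> active={job_A:*/17}
  job_A: interval 17, next fire after T=230 is 238
Earliest fire time = 238 (job job_A)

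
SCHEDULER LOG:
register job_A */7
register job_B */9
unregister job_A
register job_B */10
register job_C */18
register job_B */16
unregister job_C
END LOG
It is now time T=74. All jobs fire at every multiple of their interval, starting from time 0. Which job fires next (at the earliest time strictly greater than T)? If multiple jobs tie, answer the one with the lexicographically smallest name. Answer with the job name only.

Answer: job_B

Derivation:
Op 1: register job_A */7 -> active={job_A:*/7}
Op 2: register job_B */9 -> active={job_A:*/7, job_B:*/9}
Op 3: unregister job_A -> active={job_B:*/9}
Op 4: register job_B */10 -> active={job_B:*/10}
Op 5: register job_C */18 -> active={job_B:*/10, job_C:*/18}
Op 6: register job_B */16 -> active={job_B:*/16, job_C:*/18}
Op 7: unregister job_C -> active={job_B:*/16}
  job_B: interval 16, next fire after T=74 is 80
Earliest = 80, winner (lex tiebreak) = job_B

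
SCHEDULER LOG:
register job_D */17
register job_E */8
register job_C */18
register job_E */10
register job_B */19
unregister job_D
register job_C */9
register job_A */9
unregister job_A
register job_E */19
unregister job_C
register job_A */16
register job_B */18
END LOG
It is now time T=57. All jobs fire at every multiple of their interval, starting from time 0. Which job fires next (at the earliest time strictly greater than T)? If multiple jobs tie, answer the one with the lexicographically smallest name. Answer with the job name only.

Op 1: register job_D */17 -> active={job_D:*/17}
Op 2: register job_E */8 -> active={job_D:*/17, job_E:*/8}
Op 3: register job_C */18 -> active={job_C:*/18, job_D:*/17, job_E:*/8}
Op 4: register job_E */10 -> active={job_C:*/18, job_D:*/17, job_E:*/10}
Op 5: register job_B */19 -> active={job_B:*/19, job_C:*/18, job_D:*/17, job_E:*/10}
Op 6: unregister job_D -> active={job_B:*/19, job_C:*/18, job_E:*/10}
Op 7: register job_C */9 -> active={job_B:*/19, job_C:*/9, job_E:*/10}
Op 8: register job_A */9 -> active={job_A:*/9, job_B:*/19, job_C:*/9, job_E:*/10}
Op 9: unregister job_A -> active={job_B:*/19, job_C:*/9, job_E:*/10}
Op 10: register job_E */19 -> active={job_B:*/19, job_C:*/9, job_E:*/19}
Op 11: unregister job_C -> active={job_B:*/19, job_E:*/19}
Op 12: register job_A */16 -> active={job_A:*/16, job_B:*/19, job_E:*/19}
Op 13: register job_B */18 -> active={job_A:*/16, job_B:*/18, job_E:*/19}
  job_A: interval 16, next fire after T=57 is 64
  job_B: interval 18, next fire after T=57 is 72
  job_E: interval 19, next fire after T=57 is 76
Earliest = 64, winner (lex tiebreak) = job_A

Answer: job_A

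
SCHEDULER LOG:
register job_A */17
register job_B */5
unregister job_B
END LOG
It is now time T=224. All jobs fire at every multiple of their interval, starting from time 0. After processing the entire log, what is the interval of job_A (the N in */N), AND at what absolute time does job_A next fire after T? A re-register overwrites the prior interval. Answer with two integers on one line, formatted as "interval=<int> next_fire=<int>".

Answer: interval=17 next_fire=238

Derivation:
Op 1: register job_A */17 -> active={job_A:*/17}
Op 2: register job_B */5 -> active={job_A:*/17, job_B:*/5}
Op 3: unregister job_B -> active={job_A:*/17}
Final interval of job_A = 17
Next fire of job_A after T=224: (224//17+1)*17 = 238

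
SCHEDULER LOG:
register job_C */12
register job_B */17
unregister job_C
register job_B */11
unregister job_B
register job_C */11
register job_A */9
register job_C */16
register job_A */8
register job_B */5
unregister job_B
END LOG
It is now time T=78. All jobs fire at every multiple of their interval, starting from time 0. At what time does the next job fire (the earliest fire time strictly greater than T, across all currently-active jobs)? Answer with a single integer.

Answer: 80

Derivation:
Op 1: register job_C */12 -> active={job_C:*/12}
Op 2: register job_B */17 -> active={job_B:*/17, job_C:*/12}
Op 3: unregister job_C -> active={job_B:*/17}
Op 4: register job_B */11 -> active={job_B:*/11}
Op 5: unregister job_B -> active={}
Op 6: register job_C */11 -> active={job_C:*/11}
Op 7: register job_A */9 -> active={job_A:*/9, job_C:*/11}
Op 8: register job_C */16 -> active={job_A:*/9, job_C:*/16}
Op 9: register job_A */8 -> active={job_A:*/8, job_C:*/16}
Op 10: register job_B */5 -> active={job_A:*/8, job_B:*/5, job_C:*/16}
Op 11: unregister job_B -> active={job_A:*/8, job_C:*/16}
  job_A: interval 8, next fire after T=78 is 80
  job_C: interval 16, next fire after T=78 is 80
Earliest fire time = 80 (job job_A)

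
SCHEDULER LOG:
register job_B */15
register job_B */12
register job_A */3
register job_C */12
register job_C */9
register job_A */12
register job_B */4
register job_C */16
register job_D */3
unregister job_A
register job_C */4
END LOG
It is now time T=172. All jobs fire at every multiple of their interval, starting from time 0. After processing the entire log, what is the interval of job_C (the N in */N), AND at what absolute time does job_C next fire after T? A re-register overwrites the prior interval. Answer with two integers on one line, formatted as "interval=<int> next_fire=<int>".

Answer: interval=4 next_fire=176

Derivation:
Op 1: register job_B */15 -> active={job_B:*/15}
Op 2: register job_B */12 -> active={job_B:*/12}
Op 3: register job_A */3 -> active={job_A:*/3, job_B:*/12}
Op 4: register job_C */12 -> active={job_A:*/3, job_B:*/12, job_C:*/12}
Op 5: register job_C */9 -> active={job_A:*/3, job_B:*/12, job_C:*/9}
Op 6: register job_A */12 -> active={job_A:*/12, job_B:*/12, job_C:*/9}
Op 7: register job_B */4 -> active={job_A:*/12, job_B:*/4, job_C:*/9}
Op 8: register job_C */16 -> active={job_A:*/12, job_B:*/4, job_C:*/16}
Op 9: register job_D */3 -> active={job_A:*/12, job_B:*/4, job_C:*/16, job_D:*/3}
Op 10: unregister job_A -> active={job_B:*/4, job_C:*/16, job_D:*/3}
Op 11: register job_C */4 -> active={job_B:*/4, job_C:*/4, job_D:*/3}
Final interval of job_C = 4
Next fire of job_C after T=172: (172//4+1)*4 = 176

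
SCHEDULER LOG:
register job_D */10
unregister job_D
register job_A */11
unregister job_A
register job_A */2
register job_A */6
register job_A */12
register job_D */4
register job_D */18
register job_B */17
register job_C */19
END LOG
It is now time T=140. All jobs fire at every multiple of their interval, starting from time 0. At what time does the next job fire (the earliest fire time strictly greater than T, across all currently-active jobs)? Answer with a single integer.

Op 1: register job_D */10 -> active={job_D:*/10}
Op 2: unregister job_D -> active={}
Op 3: register job_A */11 -> active={job_A:*/11}
Op 4: unregister job_A -> active={}
Op 5: register job_A */2 -> active={job_A:*/2}
Op 6: register job_A */6 -> active={job_A:*/6}
Op 7: register job_A */12 -> active={job_A:*/12}
Op 8: register job_D */4 -> active={job_A:*/12, job_D:*/4}
Op 9: register job_D */18 -> active={job_A:*/12, job_D:*/18}
Op 10: register job_B */17 -> active={job_A:*/12, job_B:*/17, job_D:*/18}
Op 11: register job_C */19 -> active={job_A:*/12, job_B:*/17, job_C:*/19, job_D:*/18}
  job_A: interval 12, next fire after T=140 is 144
  job_B: interval 17, next fire after T=140 is 153
  job_C: interval 19, next fire after T=140 is 152
  job_D: interval 18, next fire after T=140 is 144
Earliest fire time = 144 (job job_A)

Answer: 144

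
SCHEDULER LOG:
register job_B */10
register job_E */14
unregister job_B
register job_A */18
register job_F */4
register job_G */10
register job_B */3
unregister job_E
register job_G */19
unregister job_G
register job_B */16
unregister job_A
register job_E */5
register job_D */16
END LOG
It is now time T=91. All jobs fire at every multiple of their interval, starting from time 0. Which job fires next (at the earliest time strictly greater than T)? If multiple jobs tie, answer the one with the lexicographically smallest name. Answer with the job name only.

Op 1: register job_B */10 -> active={job_B:*/10}
Op 2: register job_E */14 -> active={job_B:*/10, job_E:*/14}
Op 3: unregister job_B -> active={job_E:*/14}
Op 4: register job_A */18 -> active={job_A:*/18, job_E:*/14}
Op 5: register job_F */4 -> active={job_A:*/18, job_E:*/14, job_F:*/4}
Op 6: register job_G */10 -> active={job_A:*/18, job_E:*/14, job_F:*/4, job_G:*/10}
Op 7: register job_B */3 -> active={job_A:*/18, job_B:*/3, job_E:*/14, job_F:*/4, job_G:*/10}
Op 8: unregister job_E -> active={job_A:*/18, job_B:*/3, job_F:*/4, job_G:*/10}
Op 9: register job_G */19 -> active={job_A:*/18, job_B:*/3, job_F:*/4, job_G:*/19}
Op 10: unregister job_G -> active={job_A:*/18, job_B:*/3, job_F:*/4}
Op 11: register job_B */16 -> active={job_A:*/18, job_B:*/16, job_F:*/4}
Op 12: unregister job_A -> active={job_B:*/16, job_F:*/4}
Op 13: register job_E */5 -> active={job_B:*/16, job_E:*/5, job_F:*/4}
Op 14: register job_D */16 -> active={job_B:*/16, job_D:*/16, job_E:*/5, job_F:*/4}
  job_B: interval 16, next fire after T=91 is 96
  job_D: interval 16, next fire after T=91 is 96
  job_E: interval 5, next fire after T=91 is 95
  job_F: interval 4, next fire after T=91 is 92
Earliest = 92, winner (lex tiebreak) = job_F

Answer: job_F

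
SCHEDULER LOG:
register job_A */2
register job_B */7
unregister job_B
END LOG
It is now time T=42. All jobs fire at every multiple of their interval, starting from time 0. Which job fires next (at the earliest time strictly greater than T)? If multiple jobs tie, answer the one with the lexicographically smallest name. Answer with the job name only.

Op 1: register job_A */2 -> active={job_A:*/2}
Op 2: register job_B */7 -> active={job_A:*/2, job_B:*/7}
Op 3: unregister job_B -> active={job_A:*/2}
  job_A: interval 2, next fire after T=42 is 44
Earliest = 44, winner (lex tiebreak) = job_A

Answer: job_A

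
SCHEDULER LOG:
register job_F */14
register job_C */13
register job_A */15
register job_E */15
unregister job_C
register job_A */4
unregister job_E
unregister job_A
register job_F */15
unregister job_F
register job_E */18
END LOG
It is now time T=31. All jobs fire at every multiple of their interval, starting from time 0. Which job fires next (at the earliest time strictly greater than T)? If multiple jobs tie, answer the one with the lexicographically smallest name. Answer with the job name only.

Answer: job_E

Derivation:
Op 1: register job_F */14 -> active={job_F:*/14}
Op 2: register job_C */13 -> active={job_C:*/13, job_F:*/14}
Op 3: register job_A */15 -> active={job_A:*/15, job_C:*/13, job_F:*/14}
Op 4: register job_E */15 -> active={job_A:*/15, job_C:*/13, job_E:*/15, job_F:*/14}
Op 5: unregister job_C -> active={job_A:*/15, job_E:*/15, job_F:*/14}
Op 6: register job_A */4 -> active={job_A:*/4, job_E:*/15, job_F:*/14}
Op 7: unregister job_E -> active={job_A:*/4, job_F:*/14}
Op 8: unregister job_A -> active={job_F:*/14}
Op 9: register job_F */15 -> active={job_F:*/15}
Op 10: unregister job_F -> active={}
Op 11: register job_E */18 -> active={job_E:*/18}
  job_E: interval 18, next fire after T=31 is 36
Earliest = 36, winner (lex tiebreak) = job_E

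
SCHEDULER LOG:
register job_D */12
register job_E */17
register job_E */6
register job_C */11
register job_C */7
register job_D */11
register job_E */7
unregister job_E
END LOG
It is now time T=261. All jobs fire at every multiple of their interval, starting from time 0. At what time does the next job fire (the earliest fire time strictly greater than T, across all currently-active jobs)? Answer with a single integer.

Answer: 264

Derivation:
Op 1: register job_D */12 -> active={job_D:*/12}
Op 2: register job_E */17 -> active={job_D:*/12, job_E:*/17}
Op 3: register job_E */6 -> active={job_D:*/12, job_E:*/6}
Op 4: register job_C */11 -> active={job_C:*/11, job_D:*/12, job_E:*/6}
Op 5: register job_C */7 -> active={job_C:*/7, job_D:*/12, job_E:*/6}
Op 6: register job_D */11 -> active={job_C:*/7, job_D:*/11, job_E:*/6}
Op 7: register job_E */7 -> active={job_C:*/7, job_D:*/11, job_E:*/7}
Op 8: unregister job_E -> active={job_C:*/7, job_D:*/11}
  job_C: interval 7, next fire after T=261 is 266
  job_D: interval 11, next fire after T=261 is 264
Earliest fire time = 264 (job job_D)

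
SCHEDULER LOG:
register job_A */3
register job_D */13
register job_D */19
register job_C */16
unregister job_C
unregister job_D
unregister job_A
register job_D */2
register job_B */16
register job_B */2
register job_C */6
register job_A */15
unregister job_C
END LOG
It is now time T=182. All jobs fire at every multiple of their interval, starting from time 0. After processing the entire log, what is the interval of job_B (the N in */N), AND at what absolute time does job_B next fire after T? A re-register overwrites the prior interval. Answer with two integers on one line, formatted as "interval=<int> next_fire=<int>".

Op 1: register job_A */3 -> active={job_A:*/3}
Op 2: register job_D */13 -> active={job_A:*/3, job_D:*/13}
Op 3: register job_D */19 -> active={job_A:*/3, job_D:*/19}
Op 4: register job_C */16 -> active={job_A:*/3, job_C:*/16, job_D:*/19}
Op 5: unregister job_C -> active={job_A:*/3, job_D:*/19}
Op 6: unregister job_D -> active={job_A:*/3}
Op 7: unregister job_A -> active={}
Op 8: register job_D */2 -> active={job_D:*/2}
Op 9: register job_B */16 -> active={job_B:*/16, job_D:*/2}
Op 10: register job_B */2 -> active={job_B:*/2, job_D:*/2}
Op 11: register job_C */6 -> active={job_B:*/2, job_C:*/6, job_D:*/2}
Op 12: register job_A */15 -> active={job_A:*/15, job_B:*/2, job_C:*/6, job_D:*/2}
Op 13: unregister job_C -> active={job_A:*/15, job_B:*/2, job_D:*/2}
Final interval of job_B = 2
Next fire of job_B after T=182: (182//2+1)*2 = 184

Answer: interval=2 next_fire=184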